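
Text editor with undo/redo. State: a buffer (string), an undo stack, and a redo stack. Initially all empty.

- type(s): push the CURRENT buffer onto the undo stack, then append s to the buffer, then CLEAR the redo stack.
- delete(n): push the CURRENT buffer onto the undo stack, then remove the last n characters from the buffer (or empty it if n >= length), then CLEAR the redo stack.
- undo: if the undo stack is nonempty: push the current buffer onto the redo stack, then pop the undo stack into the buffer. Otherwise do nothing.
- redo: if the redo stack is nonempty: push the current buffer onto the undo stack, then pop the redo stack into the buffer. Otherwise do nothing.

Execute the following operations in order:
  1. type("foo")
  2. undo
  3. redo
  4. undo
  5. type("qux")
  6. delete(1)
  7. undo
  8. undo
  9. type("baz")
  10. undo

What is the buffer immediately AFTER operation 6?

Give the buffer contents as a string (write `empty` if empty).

After op 1 (type): buf='foo' undo_depth=1 redo_depth=0
After op 2 (undo): buf='(empty)' undo_depth=0 redo_depth=1
After op 3 (redo): buf='foo' undo_depth=1 redo_depth=0
After op 4 (undo): buf='(empty)' undo_depth=0 redo_depth=1
After op 5 (type): buf='qux' undo_depth=1 redo_depth=0
After op 6 (delete): buf='qu' undo_depth=2 redo_depth=0

Answer: qu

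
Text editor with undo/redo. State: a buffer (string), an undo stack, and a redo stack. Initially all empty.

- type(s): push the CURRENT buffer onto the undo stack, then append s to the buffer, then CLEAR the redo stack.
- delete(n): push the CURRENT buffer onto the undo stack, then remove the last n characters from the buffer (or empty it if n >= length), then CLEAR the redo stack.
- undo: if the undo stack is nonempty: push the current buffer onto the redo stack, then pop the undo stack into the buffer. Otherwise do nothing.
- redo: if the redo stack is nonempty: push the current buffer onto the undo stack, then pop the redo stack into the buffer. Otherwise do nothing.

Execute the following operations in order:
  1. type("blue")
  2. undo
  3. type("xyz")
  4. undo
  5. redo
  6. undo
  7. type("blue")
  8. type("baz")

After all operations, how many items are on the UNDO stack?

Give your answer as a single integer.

After op 1 (type): buf='blue' undo_depth=1 redo_depth=0
After op 2 (undo): buf='(empty)' undo_depth=0 redo_depth=1
After op 3 (type): buf='xyz' undo_depth=1 redo_depth=0
After op 4 (undo): buf='(empty)' undo_depth=0 redo_depth=1
After op 5 (redo): buf='xyz' undo_depth=1 redo_depth=0
After op 6 (undo): buf='(empty)' undo_depth=0 redo_depth=1
After op 7 (type): buf='blue' undo_depth=1 redo_depth=0
After op 8 (type): buf='bluebaz' undo_depth=2 redo_depth=0

Answer: 2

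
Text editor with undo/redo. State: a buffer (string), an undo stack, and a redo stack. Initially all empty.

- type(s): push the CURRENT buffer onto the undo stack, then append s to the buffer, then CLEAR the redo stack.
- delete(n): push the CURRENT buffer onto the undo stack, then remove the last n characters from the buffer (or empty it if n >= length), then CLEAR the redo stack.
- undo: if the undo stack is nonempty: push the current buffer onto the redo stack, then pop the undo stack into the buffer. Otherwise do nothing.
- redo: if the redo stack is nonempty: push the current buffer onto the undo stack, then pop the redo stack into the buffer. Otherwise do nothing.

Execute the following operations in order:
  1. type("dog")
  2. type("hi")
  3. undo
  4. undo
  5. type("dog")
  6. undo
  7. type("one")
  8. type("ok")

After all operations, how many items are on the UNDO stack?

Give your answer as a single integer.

Answer: 2

Derivation:
After op 1 (type): buf='dog' undo_depth=1 redo_depth=0
After op 2 (type): buf='doghi' undo_depth=2 redo_depth=0
After op 3 (undo): buf='dog' undo_depth=1 redo_depth=1
After op 4 (undo): buf='(empty)' undo_depth=0 redo_depth=2
After op 5 (type): buf='dog' undo_depth=1 redo_depth=0
After op 6 (undo): buf='(empty)' undo_depth=0 redo_depth=1
After op 7 (type): buf='one' undo_depth=1 redo_depth=0
After op 8 (type): buf='oneok' undo_depth=2 redo_depth=0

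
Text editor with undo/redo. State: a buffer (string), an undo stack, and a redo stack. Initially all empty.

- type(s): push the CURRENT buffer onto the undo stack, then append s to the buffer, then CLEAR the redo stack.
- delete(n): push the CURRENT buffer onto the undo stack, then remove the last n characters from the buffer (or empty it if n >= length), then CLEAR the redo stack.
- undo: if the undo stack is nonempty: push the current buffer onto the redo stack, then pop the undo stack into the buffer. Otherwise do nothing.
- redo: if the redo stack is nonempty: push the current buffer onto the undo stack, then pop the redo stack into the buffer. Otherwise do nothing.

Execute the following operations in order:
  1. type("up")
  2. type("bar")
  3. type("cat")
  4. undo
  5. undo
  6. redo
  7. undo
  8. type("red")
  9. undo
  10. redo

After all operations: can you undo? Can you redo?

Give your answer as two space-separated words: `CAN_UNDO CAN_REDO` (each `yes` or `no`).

Answer: yes no

Derivation:
After op 1 (type): buf='up' undo_depth=1 redo_depth=0
After op 2 (type): buf='upbar' undo_depth=2 redo_depth=0
After op 3 (type): buf='upbarcat' undo_depth=3 redo_depth=0
After op 4 (undo): buf='upbar' undo_depth=2 redo_depth=1
After op 5 (undo): buf='up' undo_depth=1 redo_depth=2
After op 6 (redo): buf='upbar' undo_depth=2 redo_depth=1
After op 7 (undo): buf='up' undo_depth=1 redo_depth=2
After op 8 (type): buf='upred' undo_depth=2 redo_depth=0
After op 9 (undo): buf='up' undo_depth=1 redo_depth=1
After op 10 (redo): buf='upred' undo_depth=2 redo_depth=0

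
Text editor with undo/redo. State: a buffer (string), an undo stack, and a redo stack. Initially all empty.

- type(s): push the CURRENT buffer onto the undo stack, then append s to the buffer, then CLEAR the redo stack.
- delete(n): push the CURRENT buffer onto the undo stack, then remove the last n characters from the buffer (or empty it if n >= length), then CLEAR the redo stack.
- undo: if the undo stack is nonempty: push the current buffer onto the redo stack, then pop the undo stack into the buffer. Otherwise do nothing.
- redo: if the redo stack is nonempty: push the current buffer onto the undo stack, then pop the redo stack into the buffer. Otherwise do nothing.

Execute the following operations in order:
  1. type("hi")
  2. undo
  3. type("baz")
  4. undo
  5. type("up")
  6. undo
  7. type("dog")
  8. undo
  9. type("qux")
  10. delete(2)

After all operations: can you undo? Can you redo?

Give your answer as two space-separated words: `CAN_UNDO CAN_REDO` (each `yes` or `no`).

Answer: yes no

Derivation:
After op 1 (type): buf='hi' undo_depth=1 redo_depth=0
After op 2 (undo): buf='(empty)' undo_depth=0 redo_depth=1
After op 3 (type): buf='baz' undo_depth=1 redo_depth=0
After op 4 (undo): buf='(empty)' undo_depth=0 redo_depth=1
After op 5 (type): buf='up' undo_depth=1 redo_depth=0
After op 6 (undo): buf='(empty)' undo_depth=0 redo_depth=1
After op 7 (type): buf='dog' undo_depth=1 redo_depth=0
After op 8 (undo): buf='(empty)' undo_depth=0 redo_depth=1
After op 9 (type): buf='qux' undo_depth=1 redo_depth=0
After op 10 (delete): buf='q' undo_depth=2 redo_depth=0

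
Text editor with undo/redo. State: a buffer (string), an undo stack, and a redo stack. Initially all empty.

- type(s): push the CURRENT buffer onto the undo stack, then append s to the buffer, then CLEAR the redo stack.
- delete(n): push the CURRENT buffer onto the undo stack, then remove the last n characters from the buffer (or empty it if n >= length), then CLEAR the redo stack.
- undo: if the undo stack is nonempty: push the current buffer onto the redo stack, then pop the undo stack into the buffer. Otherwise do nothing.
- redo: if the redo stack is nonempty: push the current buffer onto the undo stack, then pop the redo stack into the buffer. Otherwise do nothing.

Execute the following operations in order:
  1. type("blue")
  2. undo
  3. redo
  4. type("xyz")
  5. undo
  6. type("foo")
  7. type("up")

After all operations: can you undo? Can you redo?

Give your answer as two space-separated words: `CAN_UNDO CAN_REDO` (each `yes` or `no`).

Answer: yes no

Derivation:
After op 1 (type): buf='blue' undo_depth=1 redo_depth=0
After op 2 (undo): buf='(empty)' undo_depth=0 redo_depth=1
After op 3 (redo): buf='blue' undo_depth=1 redo_depth=0
After op 4 (type): buf='bluexyz' undo_depth=2 redo_depth=0
After op 5 (undo): buf='blue' undo_depth=1 redo_depth=1
After op 6 (type): buf='bluefoo' undo_depth=2 redo_depth=0
After op 7 (type): buf='bluefooup' undo_depth=3 redo_depth=0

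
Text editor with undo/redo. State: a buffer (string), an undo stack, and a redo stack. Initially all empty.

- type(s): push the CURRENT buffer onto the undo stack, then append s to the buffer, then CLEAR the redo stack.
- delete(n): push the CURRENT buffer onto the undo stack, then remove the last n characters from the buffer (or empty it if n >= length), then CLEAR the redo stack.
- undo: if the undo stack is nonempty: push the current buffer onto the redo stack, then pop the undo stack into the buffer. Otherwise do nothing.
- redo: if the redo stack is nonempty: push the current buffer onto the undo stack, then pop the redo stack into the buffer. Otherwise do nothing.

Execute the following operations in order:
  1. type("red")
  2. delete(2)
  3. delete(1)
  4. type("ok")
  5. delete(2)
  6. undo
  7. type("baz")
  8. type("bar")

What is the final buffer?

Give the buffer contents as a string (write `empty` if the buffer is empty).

Answer: okbazbar

Derivation:
After op 1 (type): buf='red' undo_depth=1 redo_depth=0
After op 2 (delete): buf='r' undo_depth=2 redo_depth=0
After op 3 (delete): buf='(empty)' undo_depth=3 redo_depth=0
After op 4 (type): buf='ok' undo_depth=4 redo_depth=0
After op 5 (delete): buf='(empty)' undo_depth=5 redo_depth=0
After op 6 (undo): buf='ok' undo_depth=4 redo_depth=1
After op 7 (type): buf='okbaz' undo_depth=5 redo_depth=0
After op 8 (type): buf='okbazbar' undo_depth=6 redo_depth=0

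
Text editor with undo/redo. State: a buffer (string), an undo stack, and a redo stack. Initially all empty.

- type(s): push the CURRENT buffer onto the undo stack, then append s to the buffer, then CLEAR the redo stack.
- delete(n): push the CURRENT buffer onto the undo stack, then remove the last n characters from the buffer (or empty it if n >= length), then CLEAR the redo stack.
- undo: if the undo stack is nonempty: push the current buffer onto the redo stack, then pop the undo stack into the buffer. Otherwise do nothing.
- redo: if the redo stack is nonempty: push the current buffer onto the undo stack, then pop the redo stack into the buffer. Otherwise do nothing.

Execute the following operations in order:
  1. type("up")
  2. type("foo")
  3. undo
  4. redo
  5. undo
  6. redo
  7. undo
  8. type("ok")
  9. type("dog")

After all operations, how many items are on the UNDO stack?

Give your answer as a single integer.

Answer: 3

Derivation:
After op 1 (type): buf='up' undo_depth=1 redo_depth=0
After op 2 (type): buf='upfoo' undo_depth=2 redo_depth=0
After op 3 (undo): buf='up' undo_depth=1 redo_depth=1
After op 4 (redo): buf='upfoo' undo_depth=2 redo_depth=0
After op 5 (undo): buf='up' undo_depth=1 redo_depth=1
After op 6 (redo): buf='upfoo' undo_depth=2 redo_depth=0
After op 7 (undo): buf='up' undo_depth=1 redo_depth=1
After op 8 (type): buf='upok' undo_depth=2 redo_depth=0
After op 9 (type): buf='upokdog' undo_depth=3 redo_depth=0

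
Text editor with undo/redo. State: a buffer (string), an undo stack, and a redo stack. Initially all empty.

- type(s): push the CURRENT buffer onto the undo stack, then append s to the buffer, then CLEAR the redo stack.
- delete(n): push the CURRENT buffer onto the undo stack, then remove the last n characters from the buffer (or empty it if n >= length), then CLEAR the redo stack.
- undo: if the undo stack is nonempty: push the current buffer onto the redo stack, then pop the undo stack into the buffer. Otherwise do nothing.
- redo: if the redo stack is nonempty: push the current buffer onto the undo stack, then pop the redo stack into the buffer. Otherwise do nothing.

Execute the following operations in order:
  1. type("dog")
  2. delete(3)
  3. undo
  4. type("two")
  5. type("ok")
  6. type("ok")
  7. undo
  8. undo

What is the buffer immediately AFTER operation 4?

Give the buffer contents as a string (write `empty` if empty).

After op 1 (type): buf='dog' undo_depth=1 redo_depth=0
After op 2 (delete): buf='(empty)' undo_depth=2 redo_depth=0
After op 3 (undo): buf='dog' undo_depth=1 redo_depth=1
After op 4 (type): buf='dogtwo' undo_depth=2 redo_depth=0

Answer: dogtwo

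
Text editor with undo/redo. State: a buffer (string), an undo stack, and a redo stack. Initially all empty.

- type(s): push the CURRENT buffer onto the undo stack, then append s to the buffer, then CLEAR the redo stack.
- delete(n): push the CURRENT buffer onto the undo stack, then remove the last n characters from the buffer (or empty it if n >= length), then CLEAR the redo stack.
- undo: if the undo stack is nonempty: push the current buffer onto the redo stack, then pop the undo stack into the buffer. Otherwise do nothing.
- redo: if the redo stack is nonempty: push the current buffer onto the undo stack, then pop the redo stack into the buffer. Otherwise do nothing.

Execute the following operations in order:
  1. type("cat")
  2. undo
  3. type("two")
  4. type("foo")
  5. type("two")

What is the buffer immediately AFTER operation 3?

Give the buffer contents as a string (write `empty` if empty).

After op 1 (type): buf='cat' undo_depth=1 redo_depth=0
After op 2 (undo): buf='(empty)' undo_depth=0 redo_depth=1
After op 3 (type): buf='two' undo_depth=1 redo_depth=0

Answer: two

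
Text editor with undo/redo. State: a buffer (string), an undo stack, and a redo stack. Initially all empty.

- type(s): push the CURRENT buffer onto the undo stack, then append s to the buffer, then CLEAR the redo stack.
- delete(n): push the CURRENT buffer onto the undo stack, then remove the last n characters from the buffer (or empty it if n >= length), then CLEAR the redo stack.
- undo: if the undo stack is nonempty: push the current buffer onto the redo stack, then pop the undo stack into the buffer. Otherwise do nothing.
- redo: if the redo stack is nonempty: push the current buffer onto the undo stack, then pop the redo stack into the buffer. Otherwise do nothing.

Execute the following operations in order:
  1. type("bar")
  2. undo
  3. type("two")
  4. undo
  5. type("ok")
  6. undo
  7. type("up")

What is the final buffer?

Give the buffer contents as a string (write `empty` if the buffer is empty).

Answer: up

Derivation:
After op 1 (type): buf='bar' undo_depth=1 redo_depth=0
After op 2 (undo): buf='(empty)' undo_depth=0 redo_depth=1
After op 3 (type): buf='two' undo_depth=1 redo_depth=0
After op 4 (undo): buf='(empty)' undo_depth=0 redo_depth=1
After op 5 (type): buf='ok' undo_depth=1 redo_depth=0
After op 6 (undo): buf='(empty)' undo_depth=0 redo_depth=1
After op 7 (type): buf='up' undo_depth=1 redo_depth=0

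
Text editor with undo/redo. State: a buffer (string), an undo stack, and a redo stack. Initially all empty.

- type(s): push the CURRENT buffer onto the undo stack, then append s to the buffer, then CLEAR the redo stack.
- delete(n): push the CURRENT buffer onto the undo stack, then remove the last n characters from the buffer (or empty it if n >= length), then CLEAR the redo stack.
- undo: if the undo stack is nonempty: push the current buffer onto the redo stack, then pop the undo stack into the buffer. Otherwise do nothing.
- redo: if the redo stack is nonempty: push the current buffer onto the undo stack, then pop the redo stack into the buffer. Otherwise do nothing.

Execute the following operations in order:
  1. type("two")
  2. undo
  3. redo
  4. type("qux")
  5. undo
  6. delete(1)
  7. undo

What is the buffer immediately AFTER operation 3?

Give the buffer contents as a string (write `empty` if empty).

Answer: two

Derivation:
After op 1 (type): buf='two' undo_depth=1 redo_depth=0
After op 2 (undo): buf='(empty)' undo_depth=0 redo_depth=1
After op 3 (redo): buf='two' undo_depth=1 redo_depth=0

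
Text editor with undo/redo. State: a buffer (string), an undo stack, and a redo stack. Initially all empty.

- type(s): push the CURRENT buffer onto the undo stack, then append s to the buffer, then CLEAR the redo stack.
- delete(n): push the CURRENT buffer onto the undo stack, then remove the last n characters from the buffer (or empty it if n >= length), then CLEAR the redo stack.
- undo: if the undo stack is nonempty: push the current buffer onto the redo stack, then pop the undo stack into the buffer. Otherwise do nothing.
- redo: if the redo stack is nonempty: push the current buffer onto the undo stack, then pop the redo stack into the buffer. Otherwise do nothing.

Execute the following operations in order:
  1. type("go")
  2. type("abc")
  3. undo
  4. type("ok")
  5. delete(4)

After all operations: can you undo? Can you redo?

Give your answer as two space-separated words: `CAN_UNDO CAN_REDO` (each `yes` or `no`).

After op 1 (type): buf='go' undo_depth=1 redo_depth=0
After op 2 (type): buf='goabc' undo_depth=2 redo_depth=0
After op 3 (undo): buf='go' undo_depth=1 redo_depth=1
After op 4 (type): buf='gook' undo_depth=2 redo_depth=0
After op 5 (delete): buf='(empty)' undo_depth=3 redo_depth=0

Answer: yes no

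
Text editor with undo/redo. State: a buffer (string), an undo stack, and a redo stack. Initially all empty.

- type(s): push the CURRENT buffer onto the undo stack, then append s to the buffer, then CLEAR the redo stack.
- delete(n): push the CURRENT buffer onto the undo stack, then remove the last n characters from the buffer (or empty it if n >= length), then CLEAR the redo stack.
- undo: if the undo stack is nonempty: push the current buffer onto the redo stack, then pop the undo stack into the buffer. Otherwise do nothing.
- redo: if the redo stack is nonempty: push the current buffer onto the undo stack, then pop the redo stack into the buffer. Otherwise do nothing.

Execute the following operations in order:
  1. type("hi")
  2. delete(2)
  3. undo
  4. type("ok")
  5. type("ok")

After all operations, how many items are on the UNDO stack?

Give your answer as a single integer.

After op 1 (type): buf='hi' undo_depth=1 redo_depth=0
After op 2 (delete): buf='(empty)' undo_depth=2 redo_depth=0
After op 3 (undo): buf='hi' undo_depth=1 redo_depth=1
After op 4 (type): buf='hiok' undo_depth=2 redo_depth=0
After op 5 (type): buf='hiokok' undo_depth=3 redo_depth=0

Answer: 3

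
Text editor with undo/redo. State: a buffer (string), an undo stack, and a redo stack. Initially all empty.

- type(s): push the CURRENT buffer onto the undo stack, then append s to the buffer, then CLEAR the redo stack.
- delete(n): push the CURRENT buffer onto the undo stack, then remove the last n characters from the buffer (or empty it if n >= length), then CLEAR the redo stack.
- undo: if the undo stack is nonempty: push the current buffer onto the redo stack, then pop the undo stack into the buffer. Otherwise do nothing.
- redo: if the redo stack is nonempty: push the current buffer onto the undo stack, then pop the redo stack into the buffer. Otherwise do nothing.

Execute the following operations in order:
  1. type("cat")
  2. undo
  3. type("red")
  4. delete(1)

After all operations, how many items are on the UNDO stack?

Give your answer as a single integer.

After op 1 (type): buf='cat' undo_depth=1 redo_depth=0
After op 2 (undo): buf='(empty)' undo_depth=0 redo_depth=1
After op 3 (type): buf='red' undo_depth=1 redo_depth=0
After op 4 (delete): buf='re' undo_depth=2 redo_depth=0

Answer: 2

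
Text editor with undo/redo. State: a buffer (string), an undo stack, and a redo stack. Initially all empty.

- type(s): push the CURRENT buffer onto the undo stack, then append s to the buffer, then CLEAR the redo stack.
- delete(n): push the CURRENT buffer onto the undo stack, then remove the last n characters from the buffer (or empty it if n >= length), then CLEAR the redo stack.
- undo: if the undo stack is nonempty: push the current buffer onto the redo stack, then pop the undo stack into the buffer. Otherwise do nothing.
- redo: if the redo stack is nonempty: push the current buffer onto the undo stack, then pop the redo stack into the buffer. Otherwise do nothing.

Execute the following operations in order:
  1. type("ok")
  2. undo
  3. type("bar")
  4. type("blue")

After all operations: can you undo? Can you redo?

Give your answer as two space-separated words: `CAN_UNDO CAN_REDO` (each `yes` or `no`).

After op 1 (type): buf='ok' undo_depth=1 redo_depth=0
After op 2 (undo): buf='(empty)' undo_depth=0 redo_depth=1
After op 3 (type): buf='bar' undo_depth=1 redo_depth=0
After op 4 (type): buf='barblue' undo_depth=2 redo_depth=0

Answer: yes no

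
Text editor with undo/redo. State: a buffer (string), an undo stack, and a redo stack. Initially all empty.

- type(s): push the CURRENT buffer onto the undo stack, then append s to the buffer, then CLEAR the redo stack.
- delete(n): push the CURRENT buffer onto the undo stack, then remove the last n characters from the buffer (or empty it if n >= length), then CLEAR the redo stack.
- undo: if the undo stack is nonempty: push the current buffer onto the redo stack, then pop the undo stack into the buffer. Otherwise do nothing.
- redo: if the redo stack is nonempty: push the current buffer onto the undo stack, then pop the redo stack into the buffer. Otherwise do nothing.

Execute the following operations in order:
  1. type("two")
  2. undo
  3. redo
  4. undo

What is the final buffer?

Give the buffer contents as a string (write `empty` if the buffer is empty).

Answer: empty

Derivation:
After op 1 (type): buf='two' undo_depth=1 redo_depth=0
After op 2 (undo): buf='(empty)' undo_depth=0 redo_depth=1
After op 3 (redo): buf='two' undo_depth=1 redo_depth=0
After op 4 (undo): buf='(empty)' undo_depth=0 redo_depth=1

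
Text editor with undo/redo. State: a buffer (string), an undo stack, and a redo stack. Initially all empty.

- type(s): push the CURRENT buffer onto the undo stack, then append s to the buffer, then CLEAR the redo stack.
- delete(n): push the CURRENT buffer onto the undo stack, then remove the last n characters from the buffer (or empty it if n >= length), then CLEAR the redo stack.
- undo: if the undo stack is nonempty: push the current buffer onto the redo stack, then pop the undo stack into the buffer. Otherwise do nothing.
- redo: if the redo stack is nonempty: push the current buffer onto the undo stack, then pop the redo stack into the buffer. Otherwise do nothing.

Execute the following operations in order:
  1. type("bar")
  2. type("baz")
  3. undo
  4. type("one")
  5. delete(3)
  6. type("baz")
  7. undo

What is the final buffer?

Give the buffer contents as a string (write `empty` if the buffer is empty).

After op 1 (type): buf='bar' undo_depth=1 redo_depth=0
After op 2 (type): buf='barbaz' undo_depth=2 redo_depth=0
After op 3 (undo): buf='bar' undo_depth=1 redo_depth=1
After op 4 (type): buf='barone' undo_depth=2 redo_depth=0
After op 5 (delete): buf='bar' undo_depth=3 redo_depth=0
After op 6 (type): buf='barbaz' undo_depth=4 redo_depth=0
After op 7 (undo): buf='bar' undo_depth=3 redo_depth=1

Answer: bar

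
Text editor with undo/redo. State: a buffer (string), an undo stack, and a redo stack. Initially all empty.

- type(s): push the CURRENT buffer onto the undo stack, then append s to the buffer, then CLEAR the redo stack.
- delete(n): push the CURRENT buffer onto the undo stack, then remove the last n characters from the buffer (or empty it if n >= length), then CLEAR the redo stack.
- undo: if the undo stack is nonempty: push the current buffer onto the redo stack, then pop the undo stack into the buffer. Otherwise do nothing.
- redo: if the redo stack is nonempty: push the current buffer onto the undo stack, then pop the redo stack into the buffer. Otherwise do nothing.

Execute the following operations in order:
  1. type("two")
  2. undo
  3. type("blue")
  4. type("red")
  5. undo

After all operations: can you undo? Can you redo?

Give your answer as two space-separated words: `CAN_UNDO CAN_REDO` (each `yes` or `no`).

Answer: yes yes

Derivation:
After op 1 (type): buf='two' undo_depth=1 redo_depth=0
After op 2 (undo): buf='(empty)' undo_depth=0 redo_depth=1
After op 3 (type): buf='blue' undo_depth=1 redo_depth=0
After op 4 (type): buf='bluered' undo_depth=2 redo_depth=0
After op 5 (undo): buf='blue' undo_depth=1 redo_depth=1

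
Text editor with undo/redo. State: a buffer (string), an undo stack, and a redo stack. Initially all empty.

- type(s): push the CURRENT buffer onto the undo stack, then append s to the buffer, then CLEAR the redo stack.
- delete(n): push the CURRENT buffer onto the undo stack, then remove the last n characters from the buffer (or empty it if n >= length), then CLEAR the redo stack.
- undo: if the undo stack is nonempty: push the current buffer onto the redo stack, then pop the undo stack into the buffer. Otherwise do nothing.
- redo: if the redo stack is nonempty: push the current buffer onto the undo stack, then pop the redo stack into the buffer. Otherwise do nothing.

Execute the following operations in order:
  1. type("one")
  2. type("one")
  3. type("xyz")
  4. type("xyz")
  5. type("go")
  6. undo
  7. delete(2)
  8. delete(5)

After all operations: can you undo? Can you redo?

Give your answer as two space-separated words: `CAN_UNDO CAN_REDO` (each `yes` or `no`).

Answer: yes no

Derivation:
After op 1 (type): buf='one' undo_depth=1 redo_depth=0
After op 2 (type): buf='oneone' undo_depth=2 redo_depth=0
After op 3 (type): buf='oneonexyz' undo_depth=3 redo_depth=0
After op 4 (type): buf='oneonexyzxyz' undo_depth=4 redo_depth=0
After op 5 (type): buf='oneonexyzxyzgo' undo_depth=5 redo_depth=0
After op 6 (undo): buf='oneonexyzxyz' undo_depth=4 redo_depth=1
After op 7 (delete): buf='oneonexyzx' undo_depth=5 redo_depth=0
After op 8 (delete): buf='oneon' undo_depth=6 redo_depth=0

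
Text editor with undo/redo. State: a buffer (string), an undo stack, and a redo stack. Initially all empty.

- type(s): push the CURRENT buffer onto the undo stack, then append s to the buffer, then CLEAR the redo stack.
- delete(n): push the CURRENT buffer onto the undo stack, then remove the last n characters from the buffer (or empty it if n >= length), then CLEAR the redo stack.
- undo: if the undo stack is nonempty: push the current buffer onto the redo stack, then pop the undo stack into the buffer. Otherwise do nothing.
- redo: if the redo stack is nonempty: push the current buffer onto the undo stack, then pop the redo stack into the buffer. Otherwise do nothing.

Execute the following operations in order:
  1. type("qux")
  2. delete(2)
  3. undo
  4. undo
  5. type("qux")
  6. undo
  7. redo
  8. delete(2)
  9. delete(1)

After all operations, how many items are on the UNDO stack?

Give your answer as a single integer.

After op 1 (type): buf='qux' undo_depth=1 redo_depth=0
After op 2 (delete): buf='q' undo_depth=2 redo_depth=0
After op 3 (undo): buf='qux' undo_depth=1 redo_depth=1
After op 4 (undo): buf='(empty)' undo_depth=0 redo_depth=2
After op 5 (type): buf='qux' undo_depth=1 redo_depth=0
After op 6 (undo): buf='(empty)' undo_depth=0 redo_depth=1
After op 7 (redo): buf='qux' undo_depth=1 redo_depth=0
After op 8 (delete): buf='q' undo_depth=2 redo_depth=0
After op 9 (delete): buf='(empty)' undo_depth=3 redo_depth=0

Answer: 3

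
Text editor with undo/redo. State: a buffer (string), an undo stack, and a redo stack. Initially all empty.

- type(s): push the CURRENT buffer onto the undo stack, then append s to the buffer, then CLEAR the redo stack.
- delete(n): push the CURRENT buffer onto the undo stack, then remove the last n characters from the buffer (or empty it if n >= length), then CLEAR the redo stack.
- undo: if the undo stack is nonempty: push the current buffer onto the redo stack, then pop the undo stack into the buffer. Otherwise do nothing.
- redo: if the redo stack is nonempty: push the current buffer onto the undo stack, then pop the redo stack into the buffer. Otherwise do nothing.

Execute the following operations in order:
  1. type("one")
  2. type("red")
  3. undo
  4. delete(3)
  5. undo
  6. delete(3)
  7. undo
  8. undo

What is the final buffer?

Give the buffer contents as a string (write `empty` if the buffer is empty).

After op 1 (type): buf='one' undo_depth=1 redo_depth=0
After op 2 (type): buf='onered' undo_depth=2 redo_depth=0
After op 3 (undo): buf='one' undo_depth=1 redo_depth=1
After op 4 (delete): buf='(empty)' undo_depth=2 redo_depth=0
After op 5 (undo): buf='one' undo_depth=1 redo_depth=1
After op 6 (delete): buf='(empty)' undo_depth=2 redo_depth=0
After op 7 (undo): buf='one' undo_depth=1 redo_depth=1
After op 8 (undo): buf='(empty)' undo_depth=0 redo_depth=2

Answer: empty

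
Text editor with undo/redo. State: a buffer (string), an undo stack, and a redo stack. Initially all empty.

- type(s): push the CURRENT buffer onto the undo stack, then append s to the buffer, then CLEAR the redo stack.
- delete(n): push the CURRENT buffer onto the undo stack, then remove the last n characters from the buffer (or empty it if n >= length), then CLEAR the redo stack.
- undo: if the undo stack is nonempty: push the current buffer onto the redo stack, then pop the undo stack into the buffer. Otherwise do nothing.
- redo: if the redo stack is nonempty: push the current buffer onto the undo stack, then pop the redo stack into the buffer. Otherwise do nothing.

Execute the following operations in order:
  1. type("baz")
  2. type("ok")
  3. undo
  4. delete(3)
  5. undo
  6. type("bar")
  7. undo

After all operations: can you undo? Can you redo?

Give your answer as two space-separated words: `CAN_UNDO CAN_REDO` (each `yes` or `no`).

After op 1 (type): buf='baz' undo_depth=1 redo_depth=0
After op 2 (type): buf='bazok' undo_depth=2 redo_depth=0
After op 3 (undo): buf='baz' undo_depth=1 redo_depth=1
After op 4 (delete): buf='(empty)' undo_depth=2 redo_depth=0
After op 5 (undo): buf='baz' undo_depth=1 redo_depth=1
After op 6 (type): buf='bazbar' undo_depth=2 redo_depth=0
After op 7 (undo): buf='baz' undo_depth=1 redo_depth=1

Answer: yes yes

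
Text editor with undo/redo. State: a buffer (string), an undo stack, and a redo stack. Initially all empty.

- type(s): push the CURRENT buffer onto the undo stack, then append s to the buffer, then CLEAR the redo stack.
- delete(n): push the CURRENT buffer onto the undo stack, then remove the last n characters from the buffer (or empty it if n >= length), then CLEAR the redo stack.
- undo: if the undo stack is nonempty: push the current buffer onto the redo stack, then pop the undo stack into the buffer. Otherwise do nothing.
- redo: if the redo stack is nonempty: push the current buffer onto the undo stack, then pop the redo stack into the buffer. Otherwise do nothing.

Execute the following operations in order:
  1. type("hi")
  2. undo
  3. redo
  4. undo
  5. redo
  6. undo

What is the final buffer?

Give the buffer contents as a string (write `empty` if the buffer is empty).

Answer: empty

Derivation:
After op 1 (type): buf='hi' undo_depth=1 redo_depth=0
After op 2 (undo): buf='(empty)' undo_depth=0 redo_depth=1
After op 3 (redo): buf='hi' undo_depth=1 redo_depth=0
After op 4 (undo): buf='(empty)' undo_depth=0 redo_depth=1
After op 5 (redo): buf='hi' undo_depth=1 redo_depth=0
After op 6 (undo): buf='(empty)' undo_depth=0 redo_depth=1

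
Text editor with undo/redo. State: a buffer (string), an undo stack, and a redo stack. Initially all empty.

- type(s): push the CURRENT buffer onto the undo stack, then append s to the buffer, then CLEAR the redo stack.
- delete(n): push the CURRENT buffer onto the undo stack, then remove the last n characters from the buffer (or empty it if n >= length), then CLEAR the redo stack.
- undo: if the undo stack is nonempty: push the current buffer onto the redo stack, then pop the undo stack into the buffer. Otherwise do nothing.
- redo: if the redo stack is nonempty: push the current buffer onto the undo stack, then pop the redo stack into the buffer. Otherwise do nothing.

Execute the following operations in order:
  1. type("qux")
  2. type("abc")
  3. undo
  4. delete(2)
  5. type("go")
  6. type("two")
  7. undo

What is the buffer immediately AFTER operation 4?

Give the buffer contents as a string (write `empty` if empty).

Answer: q

Derivation:
After op 1 (type): buf='qux' undo_depth=1 redo_depth=0
After op 2 (type): buf='quxabc' undo_depth=2 redo_depth=0
After op 3 (undo): buf='qux' undo_depth=1 redo_depth=1
After op 4 (delete): buf='q' undo_depth=2 redo_depth=0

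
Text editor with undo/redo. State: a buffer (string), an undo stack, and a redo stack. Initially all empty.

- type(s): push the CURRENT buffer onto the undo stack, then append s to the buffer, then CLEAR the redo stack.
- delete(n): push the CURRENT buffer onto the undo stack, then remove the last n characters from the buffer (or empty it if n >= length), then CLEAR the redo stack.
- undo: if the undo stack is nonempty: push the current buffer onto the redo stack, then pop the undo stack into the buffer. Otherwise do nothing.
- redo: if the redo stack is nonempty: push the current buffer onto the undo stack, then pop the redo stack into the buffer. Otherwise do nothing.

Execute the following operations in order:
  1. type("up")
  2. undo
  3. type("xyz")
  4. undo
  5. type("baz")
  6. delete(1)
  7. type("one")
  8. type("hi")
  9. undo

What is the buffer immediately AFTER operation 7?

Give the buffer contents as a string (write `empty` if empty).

After op 1 (type): buf='up' undo_depth=1 redo_depth=0
After op 2 (undo): buf='(empty)' undo_depth=0 redo_depth=1
After op 3 (type): buf='xyz' undo_depth=1 redo_depth=0
After op 4 (undo): buf='(empty)' undo_depth=0 redo_depth=1
After op 5 (type): buf='baz' undo_depth=1 redo_depth=0
After op 6 (delete): buf='ba' undo_depth=2 redo_depth=0
After op 7 (type): buf='baone' undo_depth=3 redo_depth=0

Answer: baone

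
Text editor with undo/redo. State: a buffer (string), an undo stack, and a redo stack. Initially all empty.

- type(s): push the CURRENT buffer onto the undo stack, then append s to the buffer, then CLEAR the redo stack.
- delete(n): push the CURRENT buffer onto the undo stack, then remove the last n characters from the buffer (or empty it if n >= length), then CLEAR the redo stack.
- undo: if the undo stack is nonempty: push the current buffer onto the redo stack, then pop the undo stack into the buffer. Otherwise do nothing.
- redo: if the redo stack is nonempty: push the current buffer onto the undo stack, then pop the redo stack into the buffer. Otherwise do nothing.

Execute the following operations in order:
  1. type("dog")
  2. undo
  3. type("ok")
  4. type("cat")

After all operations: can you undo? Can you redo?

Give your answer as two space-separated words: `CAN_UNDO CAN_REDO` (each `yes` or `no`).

Answer: yes no

Derivation:
After op 1 (type): buf='dog' undo_depth=1 redo_depth=0
After op 2 (undo): buf='(empty)' undo_depth=0 redo_depth=1
After op 3 (type): buf='ok' undo_depth=1 redo_depth=0
After op 4 (type): buf='okcat' undo_depth=2 redo_depth=0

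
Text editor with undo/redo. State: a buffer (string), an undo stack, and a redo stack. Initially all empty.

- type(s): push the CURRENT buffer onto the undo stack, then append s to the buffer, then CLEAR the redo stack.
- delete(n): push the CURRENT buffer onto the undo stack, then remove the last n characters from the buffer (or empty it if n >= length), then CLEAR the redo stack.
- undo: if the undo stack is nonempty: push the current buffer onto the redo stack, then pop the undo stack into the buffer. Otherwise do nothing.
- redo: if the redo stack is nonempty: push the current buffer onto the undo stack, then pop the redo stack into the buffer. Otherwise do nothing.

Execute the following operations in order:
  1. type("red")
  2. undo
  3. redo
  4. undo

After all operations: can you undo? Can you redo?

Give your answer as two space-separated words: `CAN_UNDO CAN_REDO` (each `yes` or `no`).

After op 1 (type): buf='red' undo_depth=1 redo_depth=0
After op 2 (undo): buf='(empty)' undo_depth=0 redo_depth=1
After op 3 (redo): buf='red' undo_depth=1 redo_depth=0
After op 4 (undo): buf='(empty)' undo_depth=0 redo_depth=1

Answer: no yes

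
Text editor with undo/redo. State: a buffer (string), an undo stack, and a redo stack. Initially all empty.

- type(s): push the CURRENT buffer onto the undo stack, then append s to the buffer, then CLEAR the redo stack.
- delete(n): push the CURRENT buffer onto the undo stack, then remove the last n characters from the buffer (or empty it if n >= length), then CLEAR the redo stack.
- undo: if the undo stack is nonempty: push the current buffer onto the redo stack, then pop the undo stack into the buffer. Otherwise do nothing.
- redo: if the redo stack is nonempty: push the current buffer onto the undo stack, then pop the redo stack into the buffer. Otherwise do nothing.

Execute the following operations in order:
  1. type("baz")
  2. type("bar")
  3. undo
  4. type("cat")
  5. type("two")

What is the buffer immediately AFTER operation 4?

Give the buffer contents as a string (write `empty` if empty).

Answer: bazcat

Derivation:
After op 1 (type): buf='baz' undo_depth=1 redo_depth=0
After op 2 (type): buf='bazbar' undo_depth=2 redo_depth=0
After op 3 (undo): buf='baz' undo_depth=1 redo_depth=1
After op 4 (type): buf='bazcat' undo_depth=2 redo_depth=0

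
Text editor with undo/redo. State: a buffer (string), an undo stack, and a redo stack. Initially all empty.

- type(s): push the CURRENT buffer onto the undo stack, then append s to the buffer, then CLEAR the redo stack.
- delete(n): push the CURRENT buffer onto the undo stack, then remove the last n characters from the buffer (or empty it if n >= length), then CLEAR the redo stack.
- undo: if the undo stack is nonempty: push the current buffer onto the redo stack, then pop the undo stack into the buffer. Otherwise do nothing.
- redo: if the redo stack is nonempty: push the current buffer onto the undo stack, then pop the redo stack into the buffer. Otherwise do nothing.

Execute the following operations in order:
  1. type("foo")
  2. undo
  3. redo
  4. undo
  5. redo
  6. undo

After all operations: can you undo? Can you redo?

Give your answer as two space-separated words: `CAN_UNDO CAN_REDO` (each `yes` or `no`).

Answer: no yes

Derivation:
After op 1 (type): buf='foo' undo_depth=1 redo_depth=0
After op 2 (undo): buf='(empty)' undo_depth=0 redo_depth=1
After op 3 (redo): buf='foo' undo_depth=1 redo_depth=0
After op 4 (undo): buf='(empty)' undo_depth=0 redo_depth=1
After op 5 (redo): buf='foo' undo_depth=1 redo_depth=0
After op 6 (undo): buf='(empty)' undo_depth=0 redo_depth=1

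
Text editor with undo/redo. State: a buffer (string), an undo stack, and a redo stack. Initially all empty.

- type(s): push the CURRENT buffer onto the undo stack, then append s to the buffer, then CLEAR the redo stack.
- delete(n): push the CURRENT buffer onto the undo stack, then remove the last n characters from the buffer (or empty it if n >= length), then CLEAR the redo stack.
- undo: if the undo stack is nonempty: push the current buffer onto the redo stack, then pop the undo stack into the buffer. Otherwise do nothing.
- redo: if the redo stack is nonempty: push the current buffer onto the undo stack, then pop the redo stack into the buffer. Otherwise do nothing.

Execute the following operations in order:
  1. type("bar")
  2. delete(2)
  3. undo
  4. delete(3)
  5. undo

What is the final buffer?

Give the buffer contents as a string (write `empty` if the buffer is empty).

Answer: bar

Derivation:
After op 1 (type): buf='bar' undo_depth=1 redo_depth=0
After op 2 (delete): buf='b' undo_depth=2 redo_depth=0
After op 3 (undo): buf='bar' undo_depth=1 redo_depth=1
After op 4 (delete): buf='(empty)' undo_depth=2 redo_depth=0
After op 5 (undo): buf='bar' undo_depth=1 redo_depth=1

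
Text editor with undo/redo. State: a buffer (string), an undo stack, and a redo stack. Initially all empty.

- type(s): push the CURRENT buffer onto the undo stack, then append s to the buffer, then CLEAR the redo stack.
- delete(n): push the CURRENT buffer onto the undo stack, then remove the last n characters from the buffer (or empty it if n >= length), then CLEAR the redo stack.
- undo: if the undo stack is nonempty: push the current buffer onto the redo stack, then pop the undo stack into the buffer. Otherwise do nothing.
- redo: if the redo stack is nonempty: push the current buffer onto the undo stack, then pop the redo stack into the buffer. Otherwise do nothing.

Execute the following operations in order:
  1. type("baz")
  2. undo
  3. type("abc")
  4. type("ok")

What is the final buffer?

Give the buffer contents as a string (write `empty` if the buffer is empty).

Answer: abcok

Derivation:
After op 1 (type): buf='baz' undo_depth=1 redo_depth=0
After op 2 (undo): buf='(empty)' undo_depth=0 redo_depth=1
After op 3 (type): buf='abc' undo_depth=1 redo_depth=0
After op 4 (type): buf='abcok' undo_depth=2 redo_depth=0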